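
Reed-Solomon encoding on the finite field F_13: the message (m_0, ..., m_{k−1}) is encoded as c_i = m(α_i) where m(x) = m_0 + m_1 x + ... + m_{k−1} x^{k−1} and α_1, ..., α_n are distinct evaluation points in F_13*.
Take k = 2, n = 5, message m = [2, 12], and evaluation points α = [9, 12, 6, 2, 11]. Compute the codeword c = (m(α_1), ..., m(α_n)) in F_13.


c = [6, 3, 9, 0, 4]

Message polynomial: m(x) = 2 + 12·x (mod 13).
For each evaluation point α_i, compute m(α_i) mod 13:
  α_1 = 9: Horner steps 12 → 6, so m(9) = 6.
  α_2 = 12: Horner steps 12 → 3, so m(12) = 3.
  α_3 = 6: Horner steps 12 → 9, so m(6) = 9.
  α_4 = 2: Horner steps 12 → 0, so m(2) = 0.
  α_5 = 11: Horner steps 12 → 4, so m(11) = 4.
Codeword c = [6, 3, 9, 0, 4] ∈ F_13^5.


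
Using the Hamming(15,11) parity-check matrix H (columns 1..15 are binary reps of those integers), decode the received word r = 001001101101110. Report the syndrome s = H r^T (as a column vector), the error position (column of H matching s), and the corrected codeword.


s = (1, 1, 1, 0)^T, error position = 14, corrected codeword c = 001001101101100

Compute s = H r^T mod 2 one row at a time:
  s_1 = 0 + 1 + 1 + 0 + 1 + 1 + 1 + 0 = 5 ≡ 1 (mod 2).
  s_2 = 0 + 0 + 1 + 1 + 1 + 1 + 1 + 0 = 5 ≡ 1 (mod 2).
  s_3 = 0 + 1 + 1 + 1 + 1 + 0 + 1 + 0 = 5 ≡ 1 (mod 2).
  s_4 = 0 + 1 + 0 + 1 + 1 + 0 + 1 + 0 = 4 ≡ 0 (mod 2).
s = (1, 1, 1, 0)^T — this equals column 14 of H (binary 1110), so error is at position 14.
Correct: flip bit 14 of r = 001001101101110 to get c = 001001101101100.


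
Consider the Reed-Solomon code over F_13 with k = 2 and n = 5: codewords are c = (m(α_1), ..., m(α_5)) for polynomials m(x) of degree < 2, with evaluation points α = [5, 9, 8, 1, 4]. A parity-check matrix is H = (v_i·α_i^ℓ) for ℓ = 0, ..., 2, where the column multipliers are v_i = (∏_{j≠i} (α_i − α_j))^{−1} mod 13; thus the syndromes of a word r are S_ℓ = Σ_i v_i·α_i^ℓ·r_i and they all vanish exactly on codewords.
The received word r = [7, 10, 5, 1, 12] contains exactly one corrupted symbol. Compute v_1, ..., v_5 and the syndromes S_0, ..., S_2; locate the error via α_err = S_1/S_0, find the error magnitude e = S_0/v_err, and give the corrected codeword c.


S = (9, 3, 1), error at position 2, error magnitude e = 10, c = [7, 0, 5, 1, 12].

Step 1: column multipliers v_i = (∏_{j≠i}(α_i − α_j))^{−1} mod 13.
  i = 1 (α = 5): (5−9)(5−8)(5−1)(5−4) = (−4)·(−3)·4·1 = 48 ≡ 9, so v_1 = 9^{−1} = 3 (mod 13).
  i = 2 (α = 9): (9−5)(9−8)(9−1)(9−4) = 4·1·8·5 = 160 ≡ 4, so v_2 = 4^{−1} = 10 (mod 13).
  i = 3 (α = 8): (8−5)(8−9)(8−1)(8−4) = 3·(−1)·7·4 = −84 ≡ 7, so v_3 = 7^{−1} = 2 (mod 13).
  i = 4 (α = 1): (1−5)(1−9)(1−8)(1−4) = (−4)·(−8)·(−7)·(−3) = 672 ≡ 9, so v_4 = 9^{−1} = 3 (mod 13).
  i = 5 (α = 4): (4−5)(4−9)(4−8)(4−1) = (−1)·(−5)·(−4)·3 = −60 ≡ 5, so v_5 = 5^{−1} = 8 (mod 13).
  v = [3, 10, 2, 3, 8].
Step 2: syndromes of r = [7, 10, 5, 1, 12] (all sums mod 13).
  S_0 = Σ v_i r_i = 3·7 + 10·10 + 2·5 + 3·1 + 8·12 = 230 ≡ 9.
  S_1 = Σ v_i α_i r_i = 3·5·7 + 10·9·10 + 2·8·5 + 3·1·1 + 8·4·12 = 1472 ≡ 3.
  α_i^2 mod 13 = [12, 3, 12, 1, 3].
  S_2 = Σ v_i α_i^2 r_i = 3·12·7 + 10·3·10 + 2·12·5 + 3·1·1 + 8·3·12 = 963 ≡ 1.
  S = (9, 3, 1) ≠ 0, so r is not a codeword (an error is present).
Step 3: locate the error. For a single error e at position i, S_ℓ = v_i·e·α_i^ℓ, so α_err = S_1/S_0.
  S_0^{−1} = 9^{−1} = 3 (mod 13), so α_err = 3·3 = 9 ≡ 9 = α_2. Error position i = 2.
  Consistency check: S_2/S_1 = 1·9 = 9 ≡ 9 = α_err ✓ (single-error assumption holds).
Step 4: error magnitude e = S_0/v_2 = S_0·∏_{j≠2}(α_2 − α_j) = 9·4 = 36 ≡ 10 (mod 13).
Step 5: correct position 2: c_2 = r_2 − e = 10 − 10 ≡ 0 (mod 13). Hence c = [7, 0, 5, 1, 12].
  Check: interpolating c through the α_i gives m(x) = 6 + 8·x (degree < 2) with m(α_i) = c_i for every i, so c is indeed a codeword.


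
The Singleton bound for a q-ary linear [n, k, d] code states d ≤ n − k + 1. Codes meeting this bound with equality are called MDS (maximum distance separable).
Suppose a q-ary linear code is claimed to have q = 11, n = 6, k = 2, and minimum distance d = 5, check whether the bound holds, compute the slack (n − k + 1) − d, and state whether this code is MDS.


Singleton RHS = n − k + 1 = 5, slack = 0, bound satisfied, MDS.

Singleton bound: d ≤ n − k + 1.
Here n = 6, k = 2, so n − k + 1 = 5.
Given d = 5, check d ≤ 5: YES.
Slack = (n − k + 1) − d = 0.
The code is MDS (slack = 0).
Description: the claimed parameters are [6, 2, 5]_11; such a code would be MDS (meets Singleton bound).


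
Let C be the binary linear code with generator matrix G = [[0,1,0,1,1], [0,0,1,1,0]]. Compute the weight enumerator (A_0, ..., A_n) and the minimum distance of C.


Weight distribution: A_0 = 1, A_2 = 1, A_3 = 2. Minimum distance d = 2.

Enumerate all 2^2 = 4 messages m ∈ F_2^2.
For each, compute codeword c = mG in F_2^5, then tally its weight.
  m = 00 → c = 00000, weight = 0.
  m = 10 → c = 01011, weight = 3.
  m = 01 → c = 00110, weight = 2.
  m = 11 → c = 01101, weight = 3.
Tally weights:
  weight 0: 1 codewords.
  weight 2: 1 codewords.
  weight 3: 2 codewords.
Minimum distance d = smallest w > 0 with A_w > 0 = 2.
Sanity: Σ A_w = 4 = 2^2 = 4 ✓.


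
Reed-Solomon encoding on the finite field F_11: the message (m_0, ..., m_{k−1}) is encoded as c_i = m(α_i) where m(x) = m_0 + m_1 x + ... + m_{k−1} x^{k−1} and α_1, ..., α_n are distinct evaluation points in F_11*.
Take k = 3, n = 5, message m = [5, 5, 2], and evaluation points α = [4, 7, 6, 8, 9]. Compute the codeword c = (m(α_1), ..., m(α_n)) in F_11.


c = [2, 6, 8, 8, 3]

Message polynomial: m(x) = 5 + 5·x + 2·x^2 (mod 11).
For each evaluation point α_i, compute m(α_i) mod 11:
  α_1 = 4: Horner steps 2 → 2 → 2, so m(4) = 2.
  α_2 = 7: Horner steps 2 → 8 → 6, so m(7) = 6.
  α_3 = 6: Horner steps 2 → 6 → 8, so m(6) = 8.
  α_4 = 8: Horner steps 2 → 10 → 8, so m(8) = 8.
  α_5 = 9: Horner steps 2 → 1 → 3, so m(9) = 3.
Codeword c = [2, 6, 8, 8, 3] ∈ F_11^5.


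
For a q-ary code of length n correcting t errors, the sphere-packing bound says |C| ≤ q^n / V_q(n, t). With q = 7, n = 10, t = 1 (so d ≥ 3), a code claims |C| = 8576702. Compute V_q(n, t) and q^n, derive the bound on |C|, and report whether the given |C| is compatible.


V_q(n, t) = 61, q^n = 282475249, Hamming bound = 4630741, |C| = 8576702 > bound (violated).

Step 1: Compute V_q(n, t) = Σ_{j=0}^1 C(n, j) (q−1)^j.
  j = 0: C(10,0)·(6)^0 = 1·1 = 1.
  j = 1: C(10,1)·(6)^1 = 10·6 = 60.
  V_q(n, t) = 1 + 60 = 61.
Step 2: q^n = 7^10 = 282475249.
Step 3: Hamming bound ⌊q^n / V_q(n,t)⌋ = ⌊282475249/61⌋ = 4630741.
Step 4: Compare |C| = 8576702 to 4630741: violated.
The claimed |C| lies above the Hamming bound, so no 7-ary code of length 10 with d ≥ 3 can have 8576702 codewords.


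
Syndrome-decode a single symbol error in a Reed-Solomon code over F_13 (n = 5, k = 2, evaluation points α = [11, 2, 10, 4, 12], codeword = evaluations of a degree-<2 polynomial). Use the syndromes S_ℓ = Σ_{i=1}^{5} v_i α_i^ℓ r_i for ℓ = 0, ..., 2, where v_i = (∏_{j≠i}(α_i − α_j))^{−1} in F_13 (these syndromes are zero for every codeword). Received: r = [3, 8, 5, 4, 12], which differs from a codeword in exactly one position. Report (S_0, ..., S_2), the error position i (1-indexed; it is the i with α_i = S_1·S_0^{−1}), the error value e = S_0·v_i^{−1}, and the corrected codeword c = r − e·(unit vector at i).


S = (6, 7, 6), error at position 5, error magnitude e = 11, c = [3, 8, 5, 4, 1].

Step 1: column multipliers v_i = (∏_{j≠i}(α_i − α_j))^{−1} mod 13.
  i = 1 (α = 11): (11−2)(11−10)(11−4)(11−12) = 9·1·7·(−1) = −63 ≡ 2, so v_1 = 2^{−1} = 7 (mod 13).
  i = 2 (α = 2): (2−11)(2−10)(2−4)(2−12) = (−9)·(−8)·(−2)·(−10) = 1440 ≡ 10, so v_2 = 10^{−1} = 4 (mod 13).
  i = 3 (α = 10): (10−11)(10−2)(10−4)(10−12) = (−1)·8·6·(−2) = 96 ≡ 5, so v_3 = 5^{−1} = 8 (mod 13).
  i = 4 (α = 4): (4−11)(4−2)(4−10)(4−12) = (−7)·2·(−6)·(−8) = −672 ≡ 4, so v_4 = 4^{−1} = 10 (mod 13).
  i = 5 (α = 12): (12−11)(12−2)(12−10)(12−4) = 1·10·2·8 = 160 ≡ 4, so v_5 = 4^{−1} = 10 (mod 13).
  v = [7, 4, 8, 10, 10].
Step 2: syndromes of r = [3, 8, 5, 4, 12] (all sums mod 13).
  S_0 = Σ v_i r_i = 7·3 + 4·8 + 8·5 + 10·4 + 10·12 = 253 ≡ 6.
  S_1 = Σ v_i α_i r_i = 7·11·3 + 4·2·8 + 8·10·5 + 10·4·4 + 10·12·12 = 2295 ≡ 7.
  α_i^2 mod 13 = [4, 4, 9, 3, 1].
  S_2 = Σ v_i α_i^2 r_i = 7·4·3 + 4·4·8 + 8·9·5 + 10·3·4 + 10·1·12 = 812 ≡ 6.
  S = (6, 7, 6) ≠ 0, so r is not a codeword (an error is present).
Step 3: locate the error. For a single error e at position i, S_ℓ = v_i·e·α_i^ℓ, so α_err = S_1/S_0.
  S_0^{−1} = 6^{−1} = 11 (mod 13), so α_err = 7·11 = 77 ≡ 12 = α_5. Error position i = 5.
  Consistency check: S_2/S_1 = 6·2 = 12 ≡ 12 = α_err ✓ (single-error assumption holds).
Step 4: error magnitude e = S_0/v_5 = S_0·∏_{j≠5}(α_5 − α_j) = 6·4 = 24 ≡ 11 (mod 13).
Step 5: correct position 5: c_5 = r_5 − e = 12 − 11 ≡ 1 (mod 13). Hence c = [3, 8, 5, 4, 1].
  Check: interpolating c through the α_i gives m(x) = 12 + 11·x (degree < 2) with m(α_i) = c_i for every i, so c is indeed a codeword.


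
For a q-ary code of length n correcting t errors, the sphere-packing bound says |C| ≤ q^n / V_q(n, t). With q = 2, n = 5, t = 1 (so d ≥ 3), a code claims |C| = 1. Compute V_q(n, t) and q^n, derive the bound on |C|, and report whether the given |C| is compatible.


V_q(n, t) = 6, q^n = 32, Hamming bound = 5, |C| = 1 ≤ bound (satisfied).

Step 1: Compute V_q(n, t) = Σ_{j=0}^1 C(n, j) (q−1)^j.
  j = 0: C(5,0)·(1)^0 = 1·1 = 1.
  j = 1: C(5,1)·(1)^1 = 5·1 = 5.
  V_q(n, t) = 1 + 5 = 6.
Step 2: q^n = 2^5 = 32.
Step 3: Hamming bound ⌊q^n / V_q(n,t)⌋ = ⌊32/6⌋ = 5.
Step 4: Compare |C| = 1 to 5: satisfied.
The claimed |C| lies below the Hamming bound.


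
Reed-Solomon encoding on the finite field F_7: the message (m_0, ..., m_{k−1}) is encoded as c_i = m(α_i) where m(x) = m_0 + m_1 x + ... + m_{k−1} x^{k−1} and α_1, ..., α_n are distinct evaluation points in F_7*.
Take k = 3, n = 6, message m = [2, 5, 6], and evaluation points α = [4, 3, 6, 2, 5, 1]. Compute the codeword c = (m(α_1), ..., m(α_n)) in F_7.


c = [6, 1, 3, 1, 2, 6]

Message polynomial: m(x) = 2 + 5·x + 6·x^2 (mod 7).
For each evaluation point α_i, compute m(α_i) mod 7:
  α_1 = 4: Horner steps 6 → 1 → 6, so m(4) = 6.
  α_2 = 3: Horner steps 6 → 2 → 1, so m(3) = 1.
  α_3 = 6: Horner steps 6 → 6 → 3, so m(6) = 3.
  α_4 = 2: Horner steps 6 → 3 → 1, so m(2) = 1.
  α_5 = 5: Horner steps 6 → 0 → 2, so m(5) = 2.
  α_6 = 1: Horner steps 6 → 4 → 6, so m(1) = 6.
Codeword c = [6, 1, 3, 1, 2, 6] ∈ F_7^6.


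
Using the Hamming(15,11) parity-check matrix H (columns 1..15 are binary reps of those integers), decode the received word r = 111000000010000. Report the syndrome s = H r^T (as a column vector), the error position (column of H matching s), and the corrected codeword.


s = (1, 0, 1, 1)^T, error position = 11, corrected codeword c = 111000000000000

Compute s = H r^T mod 2 one row at a time:
  s_1 = 0 + 0 + 0 + 1 + 0 + 0 + 0 + 0 = 1 ≡ 1 (mod 2).
  s_2 = 0 + 0 + 0 + 0 + 0 + 0 + 0 + 0 = 0 ≡ 0 (mod 2).
  s_3 = 1 + 1 + 0 + 0 + 0 + 1 + 0 + 0 = 3 ≡ 1 (mod 2).
  s_4 = 1 + 1 + 0 + 0 + 0 + 1 + 0 + 0 = 3 ≡ 1 (mod 2).
s = (1, 0, 1, 1)^T — this equals column 11 of H (binary 1011), so error is at position 11.
Correct: flip bit 11 of r = 111000000010000 to get c = 111000000000000.


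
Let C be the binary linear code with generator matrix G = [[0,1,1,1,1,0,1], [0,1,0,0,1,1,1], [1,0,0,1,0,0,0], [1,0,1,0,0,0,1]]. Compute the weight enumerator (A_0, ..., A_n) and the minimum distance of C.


Weight distribution: A_0 = 1, A_2 = 3, A_3 = 4, A_4 = 3, A_5 = 4, A_6 = 1. Minimum distance d = 2.

Enumerate all 2^4 = 16 messages m ∈ F_2^4.
For each, compute codeword c = mG in F_2^7, then tally its weight.
  m = 0000 → c = 0000000, weight = 0.
  m = 1000 → c = 0111101, weight = 5.
  m = 0100 → c = 0100111, weight = 4.
  m = 1100 → c = 0011010, weight = 3.
  m = 0010 → c = 1001000, weight = 2.
  m = 1010 → c = 1110101, weight = 5.
  m = 0110 → c = 1101111, weight = 6.
  m = 1110 → c = 1010010, weight = 3.
  m = 0001 → c = 1010001, weight = 3.
  m = 1001 → c = 1101100, weight = 4.
  m = 0101 → c = 1110110, weight = 5.
  m = 1101 → c = 1001011, weight = 4.
  m = 0011 → c = 0011001, weight = 3.
  m = 1011 → c = 0100100, weight = 2.
  m = 0111 → c = 0111110, weight = 5.
  m = 1111 → c = 0000011, weight = 2.
Tally weights:
  weight 0: 1 codewords.
  weight 2: 3 codewords.
  weight 3: 4 codewords.
  weight 4: 3 codewords.
  weight 5: 4 codewords.
  weight 6: 1 codewords.
Minimum distance d = smallest w > 0 with A_w > 0 = 2.
Sanity: Σ A_w = 16 = 2^4 = 16 ✓.


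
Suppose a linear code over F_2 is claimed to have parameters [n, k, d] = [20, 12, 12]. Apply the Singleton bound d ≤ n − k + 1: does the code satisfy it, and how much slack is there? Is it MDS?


Singleton RHS = n − k + 1 = 9, slack = -3, bound violated (no such code; not MDS).

Singleton bound: d ≤ n − k + 1.
Here n = 20, k = 12, so n − k + 1 = 9.
Given d = 12, check d ≤ 9: NO.
Slack = (n − k + 1) − d = -3.
The slack is negative: d = 12 exceeds n − k + 1 = 9 by 3, so the Singleton bound is violated and no linear [20, 12, 12]_2 code can exist. In particular it is not MDS (MDS requires d = n − k + 1 exactly).
Description: the claimed parameters are [20, 12, 12]_2; such a code would be impossible (violates the Singleton bound).


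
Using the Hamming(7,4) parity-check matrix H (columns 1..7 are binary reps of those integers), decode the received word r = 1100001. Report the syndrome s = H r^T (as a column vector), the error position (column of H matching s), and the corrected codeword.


s = (1, 0, 0)^T, error position = 4, corrected codeword c = 1101001

Compute s = H r^T mod 2 one row at a time:
  s_1 = 0 + 0 + 0 + 1 = 1 ≡ 1 (mod 2).
  s_2 = 1 + 0 + 0 + 1 = 2 ≡ 0 (mod 2).
  s_3 = 1 + 0 + 0 + 1 = 2 ≡ 0 (mod 2).
s = (1, 0, 0)^T — this equals column 4 of H (binary 100), so error is at position 4.
Correct: flip bit 4 of r = 1100001 to get c = 1101001.


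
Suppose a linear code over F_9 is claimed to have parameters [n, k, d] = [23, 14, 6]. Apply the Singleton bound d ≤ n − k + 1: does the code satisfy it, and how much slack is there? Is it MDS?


Singleton RHS = n − k + 1 = 10, slack = 4, bound satisfied, not MDS.

Singleton bound: d ≤ n − k + 1.
Here n = 23, k = 14, so n − k + 1 = 10.
Given d = 6, check d ≤ 10: YES.
Slack = (n − k + 1) − d = 4.
The code is NOT MDS (slack = 4 > 0).
Description: the claimed parameters are [23, 14, 6]_9; such a code would be non-MDS.


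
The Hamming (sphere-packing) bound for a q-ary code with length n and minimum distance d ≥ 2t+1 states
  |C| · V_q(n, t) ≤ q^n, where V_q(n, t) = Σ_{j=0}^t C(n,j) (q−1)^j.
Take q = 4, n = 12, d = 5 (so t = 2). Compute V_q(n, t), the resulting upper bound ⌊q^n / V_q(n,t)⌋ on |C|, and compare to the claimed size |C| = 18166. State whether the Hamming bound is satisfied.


V_q(n, t) = 631, q^n = 16777216, Hamming bound = 26588, |C| = 18166 ≤ bound (satisfied).

Step 1: Compute V_q(n, t) = Σ_{j=0}^2 C(n, j) (q−1)^j.
  j = 0: C(12,0)·(3)^0 = 1·1 = 1.
  j = 1: C(12,1)·(3)^1 = 12·3 = 36.
  j = 2: C(12,2)·(3)^2 = 66·9 = 594.
  V_q(n, t) = 1 + 36 + 594 = 631.
Step 2: q^n = 4^12 = 16777216.
Step 3: Hamming bound ⌊q^n / V_q(n,t)⌋ = ⌊16777216/631⌋ = 26588.
Step 4: Compare |C| = 18166 to 26588: satisfied.
The claimed |C| lies below the Hamming bound.


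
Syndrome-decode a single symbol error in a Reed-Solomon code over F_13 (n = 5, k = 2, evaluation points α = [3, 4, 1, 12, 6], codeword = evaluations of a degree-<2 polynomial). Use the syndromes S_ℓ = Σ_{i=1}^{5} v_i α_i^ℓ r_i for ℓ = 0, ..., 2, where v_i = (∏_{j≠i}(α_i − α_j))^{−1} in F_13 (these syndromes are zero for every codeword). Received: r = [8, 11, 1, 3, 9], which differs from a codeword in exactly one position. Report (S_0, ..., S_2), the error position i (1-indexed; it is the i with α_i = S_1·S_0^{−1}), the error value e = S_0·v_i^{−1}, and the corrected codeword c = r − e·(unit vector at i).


S = (2, 6, 5), error at position 1, error magnitude e = 9, c = [12, 11, 1, 3, 9].

Step 1: column multipliers v_i = (∏_{j≠i}(α_i − α_j))^{−1} mod 13.
  i = 1 (α = 3): (3−4)(3−1)(3−12)(3−6) = (−1)·2·(−9)·(−3) = −54 ≡ 11, so v_1 = 11^{−1} = 6 (mod 13).
  i = 2 (α = 4): (4−3)(4−1)(4−12)(4−6) = 1·3·(−8)·(−2) = 48 ≡ 9, so v_2 = 9^{−1} = 3 (mod 13).
  i = 3 (α = 1): (1−3)(1−4)(1−12)(1−6) = (−2)·(−3)·(−11)·(−5) = 330 ≡ 5, so v_3 = 5^{−1} = 8 (mod 13).
  i = 4 (α = 12): (12−3)(12−4)(12−1)(12−6) = 9·8·11·6 = 4752 ≡ 7, so v_4 = 7^{−1} = 2 (mod 13).
  i = 5 (α = 6): (6−3)(6−4)(6−1)(6−12) = 3·2·5·(−6) = −180 ≡ 2, so v_5 = 2^{−1} = 7 (mod 13).
  v = [6, 3, 8, 2, 7].
Step 2: syndromes of r = [8, 11, 1, 3, 9] (all sums mod 13).
  S_0 = Σ v_i r_i = 6·8 + 3·11 + 8·1 + 2·3 + 7·9 = 158 ≡ 2.
  S_1 = Σ v_i α_i r_i = 6·3·8 + 3·4·11 + 8·1·1 + 2·12·3 + 7·6·9 = 734 ≡ 6.
  α_i^2 mod 13 = [9, 3, 1, 1, 10].
  S_2 = Σ v_i α_i^2 r_i = 6·9·8 + 3·3·11 + 8·1·1 + 2·1·3 + 7·10·9 = 1175 ≡ 5.
  S = (2, 6, 5) ≠ 0, so r is not a codeword (an error is present).
Step 3: locate the error. For a single error e at position i, S_ℓ = v_i·e·α_i^ℓ, so α_err = S_1/S_0.
  S_0^{−1} = 2^{−1} = 7 (mod 13), so α_err = 6·7 = 42 ≡ 3 = α_1. Error position i = 1.
  Consistency check: S_2/S_1 = 5·11 = 55 ≡ 3 = α_err ✓ (single-error assumption holds).
Step 4: error magnitude e = S_0/v_1 = S_0·∏_{j≠1}(α_1 − α_j) = 2·11 = 22 ≡ 9 (mod 13).
Step 5: correct position 1: c_1 = r_1 − e = 8 − 9 ≡ 12 (mod 13). Hence c = [12, 11, 1, 3, 9].
  Check: interpolating c through the α_i gives m(x) = 2 + 12·x (degree < 2) with m(α_i) = c_i for every i, so c is indeed a codeword.


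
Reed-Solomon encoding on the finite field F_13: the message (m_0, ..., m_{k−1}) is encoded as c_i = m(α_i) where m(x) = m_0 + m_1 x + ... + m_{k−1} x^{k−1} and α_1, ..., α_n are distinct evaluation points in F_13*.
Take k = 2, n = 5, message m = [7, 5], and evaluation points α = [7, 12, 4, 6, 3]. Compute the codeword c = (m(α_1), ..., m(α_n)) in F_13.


c = [3, 2, 1, 11, 9]

Message polynomial: m(x) = 7 + 5·x (mod 13).
For each evaluation point α_i, compute m(α_i) mod 13:
  α_1 = 7: Horner steps 5 → 3, so m(7) = 3.
  α_2 = 12: Horner steps 5 → 2, so m(12) = 2.
  α_3 = 4: Horner steps 5 → 1, so m(4) = 1.
  α_4 = 6: Horner steps 5 → 11, so m(6) = 11.
  α_5 = 3: Horner steps 5 → 9, so m(3) = 9.
Codeword c = [3, 2, 1, 11, 9] ∈ F_13^5.


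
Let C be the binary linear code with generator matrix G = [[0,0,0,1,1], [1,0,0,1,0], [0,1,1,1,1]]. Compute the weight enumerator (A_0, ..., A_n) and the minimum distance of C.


Weight distribution: A_0 = 1, A_2 = 4, A_4 = 3. Minimum distance d = 2.

Enumerate all 2^3 = 8 messages m ∈ F_2^3.
For each, compute codeword c = mG in F_2^5, then tally its weight.
  m = 000 → c = 00000, weight = 0.
  m = 100 → c = 00011, weight = 2.
  m = 010 → c = 10010, weight = 2.
  m = 110 → c = 10001, weight = 2.
  m = 001 → c = 01111, weight = 4.
  m = 101 → c = 01100, weight = 2.
  m = 011 → c = 11101, weight = 4.
  m = 111 → c = 11110, weight = 4.
Tally weights:
  weight 0: 1 codewords.
  weight 2: 4 codewords.
  weight 4: 3 codewords.
Minimum distance d = smallest w > 0 with A_w > 0 = 2.
Sanity: Σ A_w = 8 = 2^3 = 8 ✓.


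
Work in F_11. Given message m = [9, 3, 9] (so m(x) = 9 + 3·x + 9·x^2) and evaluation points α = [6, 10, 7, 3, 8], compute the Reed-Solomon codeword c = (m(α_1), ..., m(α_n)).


c = [10, 4, 9, 0, 4]

Message polynomial: m(x) = 9 + 3·x + 9·x^2 (mod 11).
For each evaluation point α_i, compute m(α_i) mod 11:
  α_1 = 6: Horner steps 9 → 2 → 10, so m(6) = 10.
  α_2 = 10: Horner steps 9 → 5 → 4, so m(10) = 4.
  α_3 = 7: Horner steps 9 → 0 → 9, so m(7) = 9.
  α_4 = 3: Horner steps 9 → 8 → 0, so m(3) = 0.
  α_5 = 8: Horner steps 9 → 9 → 4, so m(8) = 4.
Codeword c = [10, 4, 9, 0, 4] ∈ F_11^5.


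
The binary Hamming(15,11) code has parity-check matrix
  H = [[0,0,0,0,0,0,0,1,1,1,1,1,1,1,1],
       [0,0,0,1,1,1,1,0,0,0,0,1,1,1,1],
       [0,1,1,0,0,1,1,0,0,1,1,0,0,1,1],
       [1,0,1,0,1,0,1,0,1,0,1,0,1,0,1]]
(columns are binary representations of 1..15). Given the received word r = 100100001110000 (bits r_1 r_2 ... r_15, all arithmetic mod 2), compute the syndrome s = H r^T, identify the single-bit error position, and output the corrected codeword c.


s = (1, 1, 0, 1)^T, error position = 13, corrected codeword c = 100100001110100

Compute s = H r^T mod 2 one row at a time:
  s_1 = 0 + 1 + 1 + 1 + 0 + 0 + 0 + 0 = 3 ≡ 1 (mod 2).
  s_2 = 1 + 0 + 0 + 0 + 0 + 0 + 0 + 0 = 1 ≡ 1 (mod 2).
  s_3 = 0 + 0 + 0 + 0 + 1 + 1 + 0 + 0 = 2 ≡ 0 (mod 2).
  s_4 = 1 + 0 + 0 + 0 + 1 + 1 + 0 + 0 = 3 ≡ 1 (mod 2).
s = (1, 1, 0, 1)^T — this equals column 13 of H (binary 1101), so error is at position 13.
Correct: flip bit 13 of r = 100100001110000 to get c = 100100001110100.


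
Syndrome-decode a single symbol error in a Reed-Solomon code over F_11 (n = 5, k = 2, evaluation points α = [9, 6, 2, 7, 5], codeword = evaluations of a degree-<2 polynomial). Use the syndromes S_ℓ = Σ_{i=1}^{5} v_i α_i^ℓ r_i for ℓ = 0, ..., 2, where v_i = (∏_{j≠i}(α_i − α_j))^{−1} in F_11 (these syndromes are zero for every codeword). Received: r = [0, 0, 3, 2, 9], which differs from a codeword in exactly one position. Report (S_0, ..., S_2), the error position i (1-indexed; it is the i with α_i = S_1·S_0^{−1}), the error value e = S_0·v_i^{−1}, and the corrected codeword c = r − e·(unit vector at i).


S = (9, 4, 3), error at position 1, error magnitude e = 5, c = [6, 0, 3, 2, 9].

Step 1: column multipliers v_i = (∏_{j≠i}(α_i − α_j))^{−1} mod 11.
  i = 1 (α = 9): (9−6)(9−2)(9−7)(9−5) = 3·7·2·4 = 168 ≡ 3, so v_1 = 3^{−1} = 4 (mod 11).
  i = 2 (α = 6): (6−9)(6−2)(6−7)(6−5) = (−3)·4·(−1)·1 = 12 ≡ 1, so v_2 = 1^{−1} = 1 (mod 11).
  i = 3 (α = 2): (2−9)(2−6)(2−7)(2−5) = (−7)·(−4)·(−5)·(−3) = 420 ≡ 2, so v_3 = 2^{−1} = 6 (mod 11).
  i = 4 (α = 7): (7−9)(7−6)(7−2)(7−5) = (−2)·1·5·2 = −20 ≡ 2, so v_4 = 2^{−1} = 6 (mod 11).
  i = 5 (α = 5): (5−9)(5−6)(5−2)(5−7) = (−4)·(−1)·3·(−2) = −24 ≡ 9, so v_5 = 9^{−1} = 5 (mod 11).
  v = [4, 1, 6, 6, 5].
Step 2: syndromes of r = [0, 0, 3, 2, 9] (all sums mod 11).
  S_0 = Σ v_i r_i = 4·0 + 1·0 + 6·3 + 6·2 + 5·9 = 75 ≡ 9.
  S_1 = Σ v_i α_i r_i = 4·9·0 + 1·6·0 + 6·2·3 + 6·7·2 + 5·5·9 = 345 ≡ 4.
  α_i^2 mod 11 = [4, 3, 4, 5, 3].
  S_2 = Σ v_i α_i^2 r_i = 4·4·0 + 1·3·0 + 6·4·3 + 6·5·2 + 5·3·9 = 267 ≡ 3.
  S = (9, 4, 3) ≠ 0, so r is not a codeword (an error is present).
Step 3: locate the error. For a single error e at position i, S_ℓ = v_i·e·α_i^ℓ, so α_err = S_1/S_0.
  S_0^{−1} = 9^{−1} = 5 (mod 11), so α_err = 4·5 = 20 ≡ 9 = α_1. Error position i = 1.
  Consistency check: S_2/S_1 = 3·3 = 9 ≡ 9 = α_err ✓ (single-error assumption holds).
Step 4: error magnitude e = S_0/v_1 = S_0·∏_{j≠1}(α_1 − α_j) = 9·3 = 27 ≡ 5 (mod 11).
Step 5: correct position 1: c_1 = r_1 − e = 0 − 5 ≡ 6 (mod 11). Hence c = [6, 0, 3, 2, 9].
  Check: interpolating c through the α_i gives m(x) = 10 + 2·x (degree < 2) with m(α_i) = c_i for every i, so c is indeed a codeword.


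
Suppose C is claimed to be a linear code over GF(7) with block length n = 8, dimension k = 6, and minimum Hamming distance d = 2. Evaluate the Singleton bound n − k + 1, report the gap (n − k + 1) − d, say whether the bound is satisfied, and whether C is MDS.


Singleton RHS = n − k + 1 = 3, slack = 1, bound satisfied, not MDS.

Singleton bound: d ≤ n − k + 1.
Here n = 8, k = 6, so n − k + 1 = 3.
Given d = 2, check d ≤ 3: YES.
Slack = (n − k + 1) − d = 1.
The code is NOT MDS (slack = 1 > 0).
Description: the claimed parameters are [8, 6, 2]_7; such a code would be non-MDS.


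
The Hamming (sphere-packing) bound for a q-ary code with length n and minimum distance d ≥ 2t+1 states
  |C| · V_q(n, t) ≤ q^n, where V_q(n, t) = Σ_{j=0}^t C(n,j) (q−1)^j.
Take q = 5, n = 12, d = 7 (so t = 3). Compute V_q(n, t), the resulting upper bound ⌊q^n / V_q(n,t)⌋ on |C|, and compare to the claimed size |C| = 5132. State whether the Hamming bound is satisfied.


V_q(n, t) = 15185, q^n = 244140625, Hamming bound = 16077, |C| = 5132 ≤ bound (satisfied).

Step 1: Compute V_q(n, t) = Σ_{j=0}^3 C(n, j) (q−1)^j.
  j = 0: C(12,0)·(4)^0 = 1·1 = 1.
  j = 1: C(12,1)·(4)^1 = 12·4 = 48.
  j = 2: C(12,2)·(4)^2 = 66·16 = 1056.
  j = 3: C(12,3)·(4)^3 = 220·64 = 14080.
  V_q(n, t) = 1 + 48 + 1056 + 14080 = 15185.
Step 2: q^n = 5^12 = 244140625.
Step 3: Hamming bound ⌊q^n / V_q(n,t)⌋ = ⌊244140625/15185⌋ = 16077.
Step 4: Compare |C| = 5132 to 16077: satisfied.
The claimed |C| lies below the Hamming bound.


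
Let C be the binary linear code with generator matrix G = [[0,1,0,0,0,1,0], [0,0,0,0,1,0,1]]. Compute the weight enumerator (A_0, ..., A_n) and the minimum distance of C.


Weight distribution: A_0 = 1, A_2 = 2, A_4 = 1. Minimum distance d = 2.

Enumerate all 2^2 = 4 messages m ∈ F_2^2.
For each, compute codeword c = mG in F_2^7, then tally its weight.
  m = 00 → c = 0000000, weight = 0.
  m = 10 → c = 0100010, weight = 2.
  m = 01 → c = 0000101, weight = 2.
  m = 11 → c = 0100111, weight = 4.
Tally weights:
  weight 0: 1 codewords.
  weight 2: 2 codewords.
  weight 4: 1 codewords.
Minimum distance d = smallest w > 0 with A_w > 0 = 2.
Sanity: Σ A_w = 4 = 2^2 = 4 ✓.


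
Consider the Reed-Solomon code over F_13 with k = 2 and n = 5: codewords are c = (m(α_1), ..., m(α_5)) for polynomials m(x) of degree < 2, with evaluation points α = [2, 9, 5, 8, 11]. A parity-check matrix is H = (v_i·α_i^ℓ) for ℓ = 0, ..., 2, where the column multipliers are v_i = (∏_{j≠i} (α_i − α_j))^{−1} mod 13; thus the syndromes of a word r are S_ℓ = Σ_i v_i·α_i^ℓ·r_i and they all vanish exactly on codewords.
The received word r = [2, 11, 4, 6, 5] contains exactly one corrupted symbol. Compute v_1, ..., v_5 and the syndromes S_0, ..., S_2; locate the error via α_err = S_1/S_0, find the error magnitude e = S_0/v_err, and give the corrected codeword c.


S = (3, 7, 12), error at position 5, error magnitude e = 10, c = [2, 11, 4, 6, 8].

Step 1: column multipliers v_i = (∏_{j≠i}(α_i − α_j))^{−1} mod 13.
  i = 1 (α = 2): (2−9)(2−5)(2−8)(2−11) = (−7)·(−3)·(−6)·(−9) = 1134 ≡ 3, so v_1 = 3^{−1} = 9 (mod 13).
  i = 2 (α = 9): (9−2)(9−5)(9−8)(9−11) = 7·4·1·(−2) = −56 ≡ 9, so v_2 = 9^{−1} = 3 (mod 13).
  i = 3 (α = 5): (5−2)(5−9)(5−8)(5−11) = 3·(−4)·(−3)·(−6) = −216 ≡ 5, so v_3 = 5^{−1} = 8 (mod 13).
  i = 4 (α = 8): (8−2)(8−9)(8−5)(8−11) = 6·(−1)·3·(−3) = 54 ≡ 2, so v_4 = 2^{−1} = 7 (mod 13).
  i = 5 (α = 11): (11−2)(11−9)(11−5)(11−8) = 9·2·6·3 = 324 ≡ 12, so v_5 = 12^{−1} = 12 (mod 13).
  v = [9, 3, 8, 7, 12].
Step 2: syndromes of r = [2, 11, 4, 6, 5] (all sums mod 13).
  S_0 = Σ v_i r_i = 9·2 + 3·11 + 8·4 + 7·6 + 12·5 = 185 ≡ 3.
  S_1 = Σ v_i α_i r_i = 9·2·2 + 3·9·11 + 8·5·4 + 7·8·6 + 12·11·5 = 1489 ≡ 7.
  α_i^2 mod 13 = [4, 3, 12, 12, 4].
  S_2 = Σ v_i α_i^2 r_i = 9·4·2 + 3·3·11 + 8·12·4 + 7·12·6 + 12·4·5 = 1299 ≡ 12.
  S = (3, 7, 12) ≠ 0, so r is not a codeword (an error is present).
Step 3: locate the error. For a single error e at position i, S_ℓ = v_i·e·α_i^ℓ, so α_err = S_1/S_0.
  S_0^{−1} = 3^{−1} = 9 (mod 13), so α_err = 7·9 = 63 ≡ 11 = α_5. Error position i = 5.
  Consistency check: S_2/S_1 = 12·2 = 24 ≡ 11 = α_err ✓ (single-error assumption holds).
Step 4: error magnitude e = S_0/v_5 = S_0·∏_{j≠5}(α_5 − α_j) = 3·12 = 36 ≡ 10 (mod 13).
Step 5: correct position 5: c_5 = r_5 − e = 5 − 10 ≡ 8 (mod 13). Hence c = [2, 11, 4, 6, 8].
  Check: interpolating c through the α_i gives m(x) = 5 + 5·x (degree < 2) with m(α_i) = c_i for every i, so c is indeed a codeword.


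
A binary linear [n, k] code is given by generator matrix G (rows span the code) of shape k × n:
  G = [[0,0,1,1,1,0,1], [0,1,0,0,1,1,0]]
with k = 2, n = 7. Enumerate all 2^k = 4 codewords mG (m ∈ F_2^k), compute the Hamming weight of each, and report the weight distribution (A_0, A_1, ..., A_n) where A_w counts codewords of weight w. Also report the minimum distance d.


Weight distribution: A_0 = 1, A_3 = 1, A_4 = 1, A_5 = 1. Minimum distance d = 3.

Enumerate all 2^2 = 4 messages m ∈ F_2^2.
For each, compute codeword c = mG in F_2^7, then tally its weight.
  m = 00 → c = 0000000, weight = 0.
  m = 10 → c = 0011101, weight = 4.
  m = 01 → c = 0100110, weight = 3.
  m = 11 → c = 0111011, weight = 5.
Tally weights:
  weight 0: 1 codewords.
  weight 3: 1 codewords.
  weight 4: 1 codewords.
  weight 5: 1 codewords.
Minimum distance d = smallest w > 0 with A_w > 0 = 3.
Sanity: Σ A_w = 4 = 2^2 = 4 ✓.


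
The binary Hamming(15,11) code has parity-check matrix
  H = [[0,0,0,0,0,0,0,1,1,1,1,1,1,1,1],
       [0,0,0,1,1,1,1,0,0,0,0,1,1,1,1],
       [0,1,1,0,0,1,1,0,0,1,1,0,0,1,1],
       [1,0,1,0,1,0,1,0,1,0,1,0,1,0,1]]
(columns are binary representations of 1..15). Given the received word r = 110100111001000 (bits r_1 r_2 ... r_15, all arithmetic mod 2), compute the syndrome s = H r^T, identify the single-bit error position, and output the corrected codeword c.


s = (1, 1, 0, 1)^T, error position = 13, corrected codeword c = 110100111001100

Compute s = H r^T mod 2 one row at a time:
  s_1 = 1 + 1 + 0 + 0 + 1 + 0 + 0 + 0 = 3 ≡ 1 (mod 2).
  s_2 = 1 + 0 + 0 + 1 + 1 + 0 + 0 + 0 = 3 ≡ 1 (mod 2).
  s_3 = 1 + 0 + 0 + 1 + 0 + 0 + 0 + 0 = 2 ≡ 0 (mod 2).
  s_4 = 1 + 0 + 0 + 1 + 1 + 0 + 0 + 0 = 3 ≡ 1 (mod 2).
s = (1, 1, 0, 1)^T — this equals column 13 of H (binary 1101), so error is at position 13.
Correct: flip bit 13 of r = 110100111001000 to get c = 110100111001100.


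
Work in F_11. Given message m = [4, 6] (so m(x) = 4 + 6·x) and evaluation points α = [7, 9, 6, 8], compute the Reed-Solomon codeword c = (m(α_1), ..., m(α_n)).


c = [2, 3, 7, 8]

Message polynomial: m(x) = 4 + 6·x (mod 11).
For each evaluation point α_i, compute m(α_i) mod 11:
  α_1 = 7: Horner steps 6 → 2, so m(7) = 2.
  α_2 = 9: Horner steps 6 → 3, so m(9) = 3.
  α_3 = 6: Horner steps 6 → 7, so m(6) = 7.
  α_4 = 8: Horner steps 6 → 8, so m(8) = 8.
Codeword c = [2, 3, 7, 8] ∈ F_11^4.


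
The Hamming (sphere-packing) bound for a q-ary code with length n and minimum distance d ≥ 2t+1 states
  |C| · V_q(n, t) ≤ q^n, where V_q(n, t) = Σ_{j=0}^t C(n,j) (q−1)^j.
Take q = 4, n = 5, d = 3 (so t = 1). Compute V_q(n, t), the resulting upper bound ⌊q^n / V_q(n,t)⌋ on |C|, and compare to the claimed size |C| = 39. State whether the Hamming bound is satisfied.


V_q(n, t) = 16, q^n = 1024, Hamming bound = 64, |C| = 39 ≤ bound (satisfied).

Step 1: Compute V_q(n, t) = Σ_{j=0}^1 C(n, j) (q−1)^j.
  j = 0: C(5,0)·(3)^0 = 1·1 = 1.
  j = 1: C(5,1)·(3)^1 = 5·3 = 15.
  V_q(n, t) = 1 + 15 = 16.
Step 2: q^n = 4^5 = 1024.
Step 3: Hamming bound ⌊q^n / V_q(n,t)⌋ = ⌊1024/16⌋ = 64.
Step 4: Compare |C| = 39 to 64: satisfied.
The claimed |C| lies below the Hamming bound.


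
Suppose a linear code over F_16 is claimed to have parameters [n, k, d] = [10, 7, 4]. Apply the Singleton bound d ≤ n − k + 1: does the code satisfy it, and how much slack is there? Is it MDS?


Singleton RHS = n − k + 1 = 4, slack = 0, bound satisfied, MDS.

Singleton bound: d ≤ n − k + 1.
Here n = 10, k = 7, so n − k + 1 = 4.
Given d = 4, check d ≤ 4: YES.
Slack = (n − k + 1) − d = 0.
The code is MDS (slack = 0).
Description: the claimed parameters are [10, 7, 4]_16; such a code would be MDS (meets Singleton bound).


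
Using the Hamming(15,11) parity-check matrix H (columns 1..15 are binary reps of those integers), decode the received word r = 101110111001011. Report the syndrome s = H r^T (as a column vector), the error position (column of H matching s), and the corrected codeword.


s = (1, 0, 0, 0)^T, error position = 8, corrected codeword c = 101110101001011

Compute s = H r^T mod 2 one row at a time:
  s_1 = 1 + 1 + 0 + 0 + 1 + 0 + 1 + 1 = 5 ≡ 1 (mod 2).
  s_2 = 1 + 1 + 0 + 1 + 1 + 0 + 1 + 1 = 6 ≡ 0 (mod 2).
  s_3 = 0 + 1 + 0 + 1 + 0 + 0 + 1 + 1 = 4 ≡ 0 (mod 2).
  s_4 = 1 + 1 + 1 + 1 + 1 + 0 + 0 + 1 = 6 ≡ 0 (mod 2).
s = (1, 0, 0, 0)^T — this equals column 8 of H (binary 1000), so error is at position 8.
Correct: flip bit 8 of r = 101110111001011 to get c = 101110101001011.


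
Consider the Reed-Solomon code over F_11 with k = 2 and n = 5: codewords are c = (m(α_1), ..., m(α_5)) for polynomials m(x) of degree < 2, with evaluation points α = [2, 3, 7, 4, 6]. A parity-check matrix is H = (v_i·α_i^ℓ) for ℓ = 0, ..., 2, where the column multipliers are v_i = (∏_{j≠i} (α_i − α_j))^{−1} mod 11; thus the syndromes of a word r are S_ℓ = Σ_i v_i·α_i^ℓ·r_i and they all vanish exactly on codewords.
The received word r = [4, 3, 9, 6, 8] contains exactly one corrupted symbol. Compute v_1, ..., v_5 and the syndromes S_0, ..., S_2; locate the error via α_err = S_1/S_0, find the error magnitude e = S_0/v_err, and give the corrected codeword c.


S = (2, 6, 7), error at position 2, error magnitude e = 9, c = [4, 5, 9, 6, 8].

Step 1: column multipliers v_i = (∏_{j≠i}(α_i − α_j))^{−1} mod 11.
  i = 1 (α = 2): (2−3)(2−7)(2−4)(2−6) = (−1)·(−5)·(−2)·(−4) = 40 ≡ 7, so v_1 = 7^{−1} = 8 (mod 11).
  i = 2 (α = 3): (3−2)(3−7)(3−4)(3−6) = 1·(−4)·(−1)·(−3) = −12 ≡ 10, so v_2 = 10^{−1} = 10 (mod 11).
  i = 3 (α = 7): (7−2)(7−3)(7−4)(7−6) = 5·4·3·1 = 60 ≡ 5, so v_3 = 5^{−1} = 9 (mod 11).
  i = 4 (α = 4): (4−2)(4−3)(4−7)(4−6) = 2·1·(−3)·(−2) = 12 ≡ 1, so v_4 = 1^{−1} = 1 (mod 11).
  i = 5 (α = 6): (6−2)(6−3)(6−7)(6−4) = 4·3·(−1)·2 = −24 ≡ 9, so v_5 = 9^{−1} = 5 (mod 11).
  v = [8, 10, 9, 1, 5].
Step 2: syndromes of r = [4, 3, 9, 6, 8] (all sums mod 11).
  S_0 = Σ v_i r_i = 8·4 + 10·3 + 9·9 + 1·6 + 5·8 = 189 ≡ 2.
  S_1 = Σ v_i α_i r_i = 8·2·4 + 10·3·3 + 9·7·9 + 1·4·6 + 5·6·8 = 985 ≡ 6.
  α_i^2 mod 11 = [4, 9, 5, 5, 3].
  S_2 = Σ v_i α_i^2 r_i = 8·4·4 + 10·9·3 + 9·5·9 + 1·5·6 + 5·3·8 = 953 ≡ 7.
  S = (2, 6, 7) ≠ 0, so r is not a codeword (an error is present).
Step 3: locate the error. For a single error e at position i, S_ℓ = v_i·e·α_i^ℓ, so α_err = S_1/S_0.
  S_0^{−1} = 2^{−1} = 6 (mod 11), so α_err = 6·6 = 36 ≡ 3 = α_2. Error position i = 2.
  Consistency check: S_2/S_1 = 7·2 = 14 ≡ 3 = α_err ✓ (single-error assumption holds).
Step 4: error magnitude e = S_0/v_2 = S_0·∏_{j≠2}(α_2 − α_j) = 2·10 = 20 ≡ 9 (mod 11).
Step 5: correct position 2: c_2 = r_2 − e = 3 − 9 ≡ 5 (mod 11). Hence c = [4, 5, 9, 6, 8].
  Check: interpolating c through the α_i gives m(x) = 2 + 1·x (degree < 2) with m(α_i) = c_i for every i, so c is indeed a codeword.


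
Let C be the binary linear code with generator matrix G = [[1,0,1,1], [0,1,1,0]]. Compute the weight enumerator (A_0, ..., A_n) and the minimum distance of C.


Weight distribution: A_0 = 1, A_2 = 1, A_3 = 2. Minimum distance d = 2.

Enumerate all 2^2 = 4 messages m ∈ F_2^2.
For each, compute codeword c = mG in F_2^4, then tally its weight.
  m = 00 → c = 0000, weight = 0.
  m = 10 → c = 1011, weight = 3.
  m = 01 → c = 0110, weight = 2.
  m = 11 → c = 1101, weight = 3.
Tally weights:
  weight 0: 1 codewords.
  weight 2: 1 codewords.
  weight 3: 2 codewords.
Minimum distance d = smallest w > 0 with A_w > 0 = 2.
Sanity: Σ A_w = 4 = 2^2 = 4 ✓.


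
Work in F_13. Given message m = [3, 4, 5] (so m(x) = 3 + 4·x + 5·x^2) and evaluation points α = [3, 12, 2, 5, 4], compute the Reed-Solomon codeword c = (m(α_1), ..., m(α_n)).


c = [8, 4, 5, 5, 8]

Message polynomial: m(x) = 3 + 4·x + 5·x^2 (mod 13).
For each evaluation point α_i, compute m(α_i) mod 13:
  α_1 = 3: Horner steps 5 → 6 → 8, so m(3) = 8.
  α_2 = 12: Horner steps 5 → 12 → 4, so m(12) = 4.
  α_3 = 2: Horner steps 5 → 1 → 5, so m(2) = 5.
  α_4 = 5: Horner steps 5 → 3 → 5, so m(5) = 5.
  α_5 = 4: Horner steps 5 → 11 → 8, so m(4) = 8.
Codeword c = [8, 4, 5, 5, 8] ∈ F_13^5.


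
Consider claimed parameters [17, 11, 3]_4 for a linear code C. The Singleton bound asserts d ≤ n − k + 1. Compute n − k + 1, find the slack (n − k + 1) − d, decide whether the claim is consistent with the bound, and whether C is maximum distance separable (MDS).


Singleton RHS = n − k + 1 = 7, slack = 4, bound satisfied, not MDS.

Singleton bound: d ≤ n − k + 1.
Here n = 17, k = 11, so n − k + 1 = 7.
Given d = 3, check d ≤ 7: YES.
Slack = (n − k + 1) − d = 4.
The code is NOT MDS (slack = 4 > 0).
Description: the claimed parameters are [17, 11, 3]_4; such a code would be non-MDS.


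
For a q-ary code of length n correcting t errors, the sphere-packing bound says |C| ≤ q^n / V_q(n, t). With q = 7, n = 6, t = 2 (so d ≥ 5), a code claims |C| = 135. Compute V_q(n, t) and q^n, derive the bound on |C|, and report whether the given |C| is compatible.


V_q(n, t) = 577, q^n = 117649, Hamming bound = 203, |C| = 135 ≤ bound (satisfied).

Step 1: Compute V_q(n, t) = Σ_{j=0}^2 C(n, j) (q−1)^j.
  j = 0: C(6,0)·(6)^0 = 1·1 = 1.
  j = 1: C(6,1)·(6)^1 = 6·6 = 36.
  j = 2: C(6,2)·(6)^2 = 15·36 = 540.
  V_q(n, t) = 1 + 36 + 540 = 577.
Step 2: q^n = 7^6 = 117649.
Step 3: Hamming bound ⌊q^n / V_q(n,t)⌋ = ⌊117649/577⌋ = 203.
Step 4: Compare |C| = 135 to 203: satisfied.
The claimed |C| lies below the Hamming bound.


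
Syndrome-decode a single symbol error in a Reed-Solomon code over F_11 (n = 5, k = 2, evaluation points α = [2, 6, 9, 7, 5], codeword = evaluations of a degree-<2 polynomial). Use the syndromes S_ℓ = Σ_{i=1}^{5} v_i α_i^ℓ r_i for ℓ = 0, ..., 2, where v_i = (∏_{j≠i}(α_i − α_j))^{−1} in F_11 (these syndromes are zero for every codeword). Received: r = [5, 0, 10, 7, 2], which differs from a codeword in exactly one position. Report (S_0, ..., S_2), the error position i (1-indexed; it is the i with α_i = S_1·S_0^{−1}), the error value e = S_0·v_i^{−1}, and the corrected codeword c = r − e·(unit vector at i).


S = (1, 5, 3), error at position 5, error magnitude e = 9, c = [5, 0, 10, 7, 4].

Step 1: column multipliers v_i = (∏_{j≠i}(α_i − α_j))^{−1} mod 11.
  i = 1 (α = 2): (2−6)(2−9)(2−7)(2−5) = (−4)·(−7)·(−5)·(−3) = 420 ≡ 2, so v_1 = 2^{−1} = 6 (mod 11).
  i = 2 (α = 6): (6−2)(6−9)(6−7)(6−5) = 4·(−3)·(−1)·1 = 12 ≡ 1, so v_2 = 1^{−1} = 1 (mod 11).
  i = 3 (α = 9): (9−2)(9−6)(9−7)(9−5) = 7·3·2·4 = 168 ≡ 3, so v_3 = 3^{−1} = 4 (mod 11).
  i = 4 (α = 7): (7−2)(7−6)(7−9)(7−5) = 5·1·(−2)·2 = −20 ≡ 2, so v_4 = 2^{−1} = 6 (mod 11).
  i = 5 (α = 5): (5−2)(5−6)(5−9)(5−7) = 3·(−1)·(−4)·(−2) = −24 ≡ 9, so v_5 = 9^{−1} = 5 (mod 11).
  v = [6, 1, 4, 6, 5].
Step 2: syndromes of r = [5, 0, 10, 7, 2] (all sums mod 11).
  S_0 = Σ v_i r_i = 6·5 + 1·0 + 4·10 + 6·7 + 5·2 = 122 ≡ 1.
  S_1 = Σ v_i α_i r_i = 6·2·5 + 1·6·0 + 4·9·10 + 6·7·7 + 5·5·2 = 764 ≡ 5.
  α_i^2 mod 11 = [4, 3, 4, 5, 3].
  S_2 = Σ v_i α_i^2 r_i = 6·4·5 + 1·3·0 + 4·4·10 + 6·5·7 + 5·3·2 = 520 ≡ 3.
  S = (1, 5, 3) ≠ 0, so r is not a codeword (an error is present).
Step 3: locate the error. For a single error e at position i, S_ℓ = v_i·e·α_i^ℓ, so α_err = S_1/S_0.
  S_0^{−1} = 1^{−1} = 1 (mod 11), so α_err = 5·1 = 5 ≡ 5 = α_5. Error position i = 5.
  Consistency check: S_2/S_1 = 3·9 = 27 ≡ 5 = α_err ✓ (single-error assumption holds).
Step 4: error magnitude e = S_0/v_5 = S_0·∏_{j≠5}(α_5 − α_j) = 1·9 = 9 ≡ 9 (mod 11).
Step 5: correct position 5: c_5 = r_5 − e = 2 − 9 ≡ 4 (mod 11). Hence c = [5, 0, 10, 7, 4].
  Check: interpolating c through the α_i gives m(x) = 2 + 7·x (degree < 2) with m(α_i) = c_i for every i, so c is indeed a codeword.
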